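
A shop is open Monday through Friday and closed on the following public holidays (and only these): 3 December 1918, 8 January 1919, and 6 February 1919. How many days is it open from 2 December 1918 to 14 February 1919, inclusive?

2 December 1918 is a Monday.
That's 75 days from start to end, counting both.
75 = 7 × 10 + 5, so there are 10 full weeks plus 5 extra days.
Each full week contributes 5 weekdays (Mon–Fri): 10 × 5 = 50.
The 5 extra days are Monday, Tuesday, Wednesday, Thursday, Friday — 5 of them qualify.
Total: 50 + 5 = 55.
Holidays: 3 December 1918 (Tue); 8 January 1919 (Wed); 6 February 1919 (Thu).
All 3 holidays fall on weekdays, so subtract 3.
Business days: 55 − 3 = 52.

52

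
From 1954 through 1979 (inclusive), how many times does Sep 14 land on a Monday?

Day of week of September 14 in each year:
1954: Tue, 1955: Wed, 1956: Fri, 1957: Sat, 1958: Sun, 1959: Mon ✓, 1960: Wed, 1961: Thu, 1962: Fri, 1963: Sat, 1964: Mon ✓, 1965: Tue, 1966: Wed, 1967: Thu, 1968: Sat, 1969: Sun, 1970: Mon ✓, 1971: Tue, 1972: Thu, 1973: Fri, 1974: Sat, 1975: Sun, 1976: Tue, 1977: Wed, 1978: Thu, 1979: Fri
Mondays: 1959, 1964, 1970.

3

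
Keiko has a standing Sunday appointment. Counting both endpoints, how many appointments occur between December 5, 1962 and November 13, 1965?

December 5, 1962 is a Wednesday.
That's 1075 days from start to end, counting both.
1075 = 7 × 153 + 4, so there are 153 full weeks plus 4 extra days.
Each full week contributes one Sunday: 153 so far.
The 4 extra days are Wed, Thu, Fri, Sat — none qualify.
Total: 153 + 0 = 153.

153 Sundays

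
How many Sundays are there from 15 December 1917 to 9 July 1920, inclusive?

15 December 1917 is a Saturday.
That's 938 days from start to end, counting both.
938 = 7 × 134, so the span is exactly 134 full weeks.
Each full week contributes one Sunday: 134 so far.
Total: 134.

134 Sundays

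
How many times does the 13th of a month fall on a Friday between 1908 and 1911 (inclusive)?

Friday-the-13ths by year:
1908: Mar, Nov
1909: Aug
1910: May
1911: Jan, Oct

6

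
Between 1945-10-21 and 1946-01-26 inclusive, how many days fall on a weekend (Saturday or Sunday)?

28

1945-10-21 is a Sunday.
That's 98 days from start to end, counting both.
98 = 7 × 14, so the span is exactly 14 full weeks.
Each full week contributes 2 weekend days (Sat, Sun): 14 × 2 = 28.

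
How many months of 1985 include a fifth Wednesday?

A month has five Wednesdays exactly when Wednesday falls within its first (length − 28) days.
Jan: 31 days, starts Tue → 5 of Tue, Wed, Thu ✓
Feb: 28 days, starts Fri → 5 of (none)
Mar: 31 days, starts Fri → 5 of Fri, Sat, Sun
Apr: 30 days, starts Mon → 5 of Mon, Tue
May: 31 days, starts Wed → 5 of Wed, Thu, Fri ✓
Jun: 30 days, starts Sat → 5 of Sat, Sun
Jul: 31 days, starts Mon → 5 of Mon, Tue, Wed ✓
Aug: 31 days, starts Thu → 5 of Thu, Fri, Sat
Sep: 30 days, starts Sun → 5 of Sun, Mon
Oct: 31 days, starts Tue → 5 of Tue, Wed, Thu ✓
Nov: 30 days, starts Fri → 5 of Fri, Sat
Dec: 31 days, starts Sun → 5 of Sun, Mon, Tue
Months with five Wednesdays: Jan, May, Jul, Oct.

4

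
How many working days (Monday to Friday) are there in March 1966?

1 March 1966 is a Tuesday.
That's 31 days from start to end, counting both.
31 = 7 × 4 + 3, so there are 4 full weeks plus 3 extra days.
Each full week contributes 5 weekdays (Mon–Fri): 4 × 5 = 20.
The 3 extra days are Tue, Wed, Thu — 3 of them qualify.
Total: 20 + 3 = 23.

23 weekdays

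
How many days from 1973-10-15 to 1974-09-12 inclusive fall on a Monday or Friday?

1973-10-15 is a Monday.
The range spans 333 days (inclusive of both endpoints).
333 = 7 × 47 + 4, so there are 47 full weeks plus 4 extra days.
Each full week contributes 2 days from the set (Mon, Fri): 47 × 2 = 94.
The 4 extra days are Monday, Tuesday, Wednesday, Thursday — 1 of them qualifies.
Total: 94 + 1 = 95.

95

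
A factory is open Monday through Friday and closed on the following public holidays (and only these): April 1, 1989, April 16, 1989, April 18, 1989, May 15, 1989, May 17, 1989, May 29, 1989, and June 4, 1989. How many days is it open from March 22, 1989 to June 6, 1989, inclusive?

51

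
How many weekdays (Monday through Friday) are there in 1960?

Jan 1, 1960 is a Friday.
That's 366 days from start to end, counting both.
366 = 7 × 52 + 2, so there are 52 full weeks plus 2 extra days.
Each full week contributes 5 weekdays (Mon–Fri): 52 × 5 = 260.
The 2 extra days are Friday, Saturday — 1 of them qualifies.
Total: 260 + 1 = 261.

261 weekdays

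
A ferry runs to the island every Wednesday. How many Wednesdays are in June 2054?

Jun 1, 2054 is a Monday.
The range spans 30 days (inclusive of both endpoints).
30 = 7 × 4 + 2, so there are 4 full weeks plus 2 extra days.
Each full week contributes one Wednesday: 4 so far.
The 2 extra days are Mon, Tue — none qualify.
Total: 4 + 0 = 4.

4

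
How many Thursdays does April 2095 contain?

April 1, 2095 is a Friday.
From April 1, 2095 to April 30, 2095 is 30 days inclusive.
30 = 7 × 4 + 2, so there are 4 full weeks plus 2 extra days.
Each full week contributes one Thursday: 4 so far.
The 2 extra days are Friday, Saturday — none qualify.
Total: 4 + 0 = 4.

4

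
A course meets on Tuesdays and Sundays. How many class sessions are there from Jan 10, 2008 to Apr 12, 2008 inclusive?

Jan 10, 2008 is a Thursday.
The range spans 94 days (inclusive of both endpoints).
94 = 7 × 13 + 3, so there are 13 full weeks plus 3 extra days.
Each full week contributes 2 days from the set (Tue, Sun): 13 × 2 = 26.
The 3 extra days are Thu, Fri, Sat — none qualify.
Total: 26 + 0 = 26.

26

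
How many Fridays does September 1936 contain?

4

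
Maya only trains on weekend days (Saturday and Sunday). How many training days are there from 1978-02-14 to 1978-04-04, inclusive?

14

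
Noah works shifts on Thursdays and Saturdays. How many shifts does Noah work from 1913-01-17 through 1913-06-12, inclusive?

42

1913-01-17 is a Friday.
The range spans 147 days (inclusive of both endpoints).
147 = 7 × 21, so the span is exactly 21 full weeks.
Each full week contributes 2 days from the set (Thu, Sat): 21 × 2 = 42.
Total: 42.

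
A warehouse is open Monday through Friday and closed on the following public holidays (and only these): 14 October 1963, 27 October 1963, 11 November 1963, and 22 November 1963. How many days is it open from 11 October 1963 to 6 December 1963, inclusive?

38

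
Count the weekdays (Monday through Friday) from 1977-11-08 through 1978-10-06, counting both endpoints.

239

1977-11-08 is a Tuesday.
From 1977-11-08 to 1978-10-06 is 333 days inclusive.
333 = 7 × 47 + 4, so there are 47 full weeks plus 4 extra days.
Each full week contributes 5 weekdays (Mon–Fri): 47 × 5 = 235.
The 4 extra days are Tue, Wed, Thu, Fri — 4 of them qualify.
Total: 235 + 4 = 239.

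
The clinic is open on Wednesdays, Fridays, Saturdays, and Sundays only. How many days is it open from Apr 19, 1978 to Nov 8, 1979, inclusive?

325

Apr 19, 1978 is a Wednesday.
That's 569 days from start to end, counting both.
569 = 7 × 81 + 2, so there are 81 full weeks plus 2 extra days.
Each full week contributes 4 days from the set (Wed, Fri, Sat, Sun): 81 × 4 = 324.
The 2 extra days are Wednesday, Thursday — 1 of them qualifies.
Total: 324 + 1 = 325.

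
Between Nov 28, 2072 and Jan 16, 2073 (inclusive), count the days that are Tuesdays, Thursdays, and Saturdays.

Nov 28, 2072 is a Monday.
That's 50 days from start to end, counting both.
50 = 7 × 7 + 1, so there are 7 full weeks plus 1 extra day.
Each full week contributes 3 days from the set (Tue, Thu, Sat): 7 × 3 = 21.
The 1 extra day is Mon — none qualify.
Total: 21 + 0 = 21.

21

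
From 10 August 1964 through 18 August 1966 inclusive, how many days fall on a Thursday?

10 August 1964 is a Monday.
That's 739 days from start to end, counting both.
739 = 7 × 105 + 4, so there are 105 full weeks plus 4 extra days.
Each full week contributes one Thursday: 105 so far.
The 4 extra days are Mon, Tue, Wed, Thu — 1 of them qualifies.
Total: 105 + 1 = 106.

106 Thursdays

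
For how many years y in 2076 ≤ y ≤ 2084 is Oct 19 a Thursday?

Day of week of October 19 in each year:
2076: Mon, 2077: Tue, 2078: Wed, 2079: Thu ✓, 2080: Sat, 2081: Sun, 2082: Mon, 2083: Tue, 2084: Thu ✓
Thursdays: 2079, 2084.

2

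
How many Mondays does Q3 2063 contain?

Jul 1, 2063 is a Sunday.
From Jul 1, 2063 to Sep 30, 2063 is 92 days inclusive.
92 = 7 × 13 + 1, so there are 13 full weeks plus 1 extra day.
Each full week contributes one Monday: 13 so far.
The 1 extra day is Sunday — none qualify.
Total: 13 + 0 = 13.

13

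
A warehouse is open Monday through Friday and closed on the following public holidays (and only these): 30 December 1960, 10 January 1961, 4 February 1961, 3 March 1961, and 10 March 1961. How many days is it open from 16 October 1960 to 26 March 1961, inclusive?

111

16 October 1960 is a Sunday.
That's 162 days from start to end, counting both.
162 = 7 × 23 + 1, so there are 23 full weeks plus 1 extra day.
Each full week contributes 5 weekdays (Mon–Fri): 23 × 5 = 115.
The 1 extra day is Sunday — none qualify.
Total: 115 + 0 = 115.
Holidays: 30 December 1960 (Fri); 10 January 1961 (Tue); 4 February 1961 (Sat); 3 March 1961 (Fri); 10 March 1961 (Fri).
4 of the 5 holidays fall on weekdays; the rest are weekends and were already excluded.
Business days: 115 − 4 = 111.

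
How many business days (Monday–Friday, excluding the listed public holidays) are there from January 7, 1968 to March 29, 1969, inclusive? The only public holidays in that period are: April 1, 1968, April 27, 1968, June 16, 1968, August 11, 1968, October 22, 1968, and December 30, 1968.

317 business days

January 7, 1968 is a Sunday.
The range spans 448 days (inclusive of both endpoints).
448 = 7 × 64, so the span is exactly 64 full weeks.
Each full week contributes 5 weekdays (Mon–Fri): 64 × 5 = 320.
Total: 320.
Holidays: April 1, 1968 (Mon); April 27, 1968 (Sat); June 16, 1968 (Sun); August 11, 1968 (Sun); October 22, 1968 (Tue); December 30, 1968 (Mon).
3 of the 6 holidays fall on weekdays; the rest are weekends and were already excluded.
Business days: 320 − 3 = 317.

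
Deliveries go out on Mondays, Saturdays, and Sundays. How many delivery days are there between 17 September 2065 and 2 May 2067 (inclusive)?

255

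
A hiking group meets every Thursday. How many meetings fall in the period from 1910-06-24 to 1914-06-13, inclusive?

1910-06-24 is a Friday.
The range spans 1451 days (inclusive of both endpoints).
1451 = 7 × 207 + 2, so there are 207 full weeks plus 2 extra days.
Each full week contributes one Thursday: 207 so far.
The 2 extra days are Fri, Sat — none qualify.
Total: 207 + 0 = 207.

207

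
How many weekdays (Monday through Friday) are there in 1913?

Jan 1, 1913 is a Wednesday.
From Jan 1, 1913 to Dec 31, 1913 is 365 days inclusive.
365 = 7 × 52 + 1, so there are 52 full weeks plus 1 extra day.
Each full week contributes 5 weekdays (Mon–Fri): 52 × 5 = 260.
The 1 extra day is Wednesday — 1 of them qualifies.
Total: 260 + 1 = 261.

261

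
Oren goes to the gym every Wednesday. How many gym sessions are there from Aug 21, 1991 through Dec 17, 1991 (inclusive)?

17 Wednesdays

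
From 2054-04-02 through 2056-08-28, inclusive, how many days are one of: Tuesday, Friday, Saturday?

2054-04-02 is a Thursday.
That's 880 days from start to end, counting both.
880 = 7 × 125 + 5, so there are 125 full weeks plus 5 extra days.
Each full week contributes 3 days from the set (Tue, Fri, Sat): 125 × 3 = 375.
The 5 extra days are Thursday, Friday, Saturday, Sunday, Monday — 2 of them qualify.
Total: 375 + 2 = 377.

377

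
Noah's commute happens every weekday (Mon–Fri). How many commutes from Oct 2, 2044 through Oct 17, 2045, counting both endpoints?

272 weekdays

Oct 2, 2044 is a Sunday.
That's 381 days from start to end, counting both.
381 = 7 × 54 + 3, so there are 54 full weeks plus 3 extra days.
Each full week contributes 5 weekdays (Mon–Fri): 54 × 5 = 270.
The 3 extra days are Sun, Mon, Tue — 2 of them qualify.
Total: 270 + 2 = 272.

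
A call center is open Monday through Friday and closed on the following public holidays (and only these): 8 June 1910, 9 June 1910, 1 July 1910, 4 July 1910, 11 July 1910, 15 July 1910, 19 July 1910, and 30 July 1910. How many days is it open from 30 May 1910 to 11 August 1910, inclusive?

47

30 May 1910 is a Monday.
That's 74 days from start to end, counting both.
74 = 7 × 10 + 4, so there are 10 full weeks plus 4 extra days.
Each full week contributes 5 weekdays (Mon–Fri): 10 × 5 = 50.
The 4 extra days are Monday, Tuesday, Wednesday, Thursday — 4 of them qualify.
Total: 50 + 4 = 54.
Holidays: 8 June 1910 (Wed); 9 June 1910 (Thu); 1 July 1910 (Fri); 4 July 1910 (Mon); 11 July 1910 (Mon); 15 July 1910 (Fri); 19 July 1910 (Tue); 30 July 1910 (Sat).
7 of the 8 holidays fall on weekdays; the rest are weekends and were already excluded.
Business days: 54 − 7 = 47.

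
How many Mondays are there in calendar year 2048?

52

1 January 2048 is a Wednesday.
That's 366 days from start to end, counting both.
366 = 7 × 52 + 2, so there are 52 full weeks plus 2 extra days.
Each full week contributes one Monday: 52 so far.
The 2 extra days are Wed, Thu — none qualify.
Total: 52 + 0 = 52.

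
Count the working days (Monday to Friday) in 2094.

2094-01-01 is a Friday.
The range spans 365 days (inclusive of both endpoints).
365 = 7 × 52 + 1, so there are 52 full weeks plus 1 extra day.
Each full week contributes 5 weekdays (Mon–Fri): 52 × 5 = 260.
The 1 extra day is Fri — 1 of them qualifies.
Total: 260 + 1 = 261.

261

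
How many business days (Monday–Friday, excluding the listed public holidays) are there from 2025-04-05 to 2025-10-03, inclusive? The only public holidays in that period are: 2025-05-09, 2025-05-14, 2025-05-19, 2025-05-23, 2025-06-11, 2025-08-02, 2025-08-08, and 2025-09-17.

2025-04-05 is a Saturday.
That's 182 days from start to end, counting both.
182 = 7 × 26, so the span is exactly 26 full weeks.
Each full week contributes 5 weekdays (Mon–Fri): 26 × 5 = 130.
Total: 130.
Holidays: 2025-05-09 (Fri); 2025-05-14 (Wed); 2025-05-19 (Mon); 2025-05-23 (Fri); 2025-06-11 (Wed); 2025-08-02 (Sat); 2025-08-08 (Fri); 2025-09-17 (Wed).
7 of the 8 holidays fall on weekdays; the rest are weekends and were already excluded.
Business days: 130 − 7 = 123.

123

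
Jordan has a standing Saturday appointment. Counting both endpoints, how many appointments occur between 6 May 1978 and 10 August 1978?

14

6 May 1978 is a Saturday.
From 6 May 1978 to 10 August 1978 is 97 days inclusive.
97 = 7 × 13 + 6, so there are 13 full weeks plus 6 extra days.
Each full week contributes one Saturday: 13 so far.
The 6 extra days are Sat, Sun, Mon, Tue, Wed, Thu — 1 of them qualifies.
Total: 13 + 1 = 14.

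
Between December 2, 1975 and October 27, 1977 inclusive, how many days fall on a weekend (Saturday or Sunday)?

December 2, 1975 is a Tuesday.
From December 2, 1975 to October 27, 1977 is 696 days inclusive.
696 = 7 × 99 + 3, so there are 99 full weeks plus 3 extra days.
Each full week contributes 2 weekend days (Sat, Sun): 99 × 2 = 198.
The 3 extra days are Tuesday, Wednesday, Thursday — none qualify.
Total: 198 + 0 = 198.

198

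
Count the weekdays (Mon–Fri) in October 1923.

23

1 October 1923 is a Monday.
From 1 October 1923 to 31 October 1923 is 31 days inclusive.
31 = 7 × 4 + 3, so there are 4 full weeks plus 3 extra days.
Each full week contributes 5 weekdays (Mon–Fri): 4 × 5 = 20.
The 3 extra days are Mon, Tue, Wed — 3 of them qualify.
Total: 20 + 3 = 23.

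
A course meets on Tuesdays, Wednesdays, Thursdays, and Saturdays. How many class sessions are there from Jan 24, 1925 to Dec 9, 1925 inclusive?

183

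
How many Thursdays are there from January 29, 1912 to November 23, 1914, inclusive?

147

January 29, 1912 is a Monday.
That's 1030 days from start to end, counting both.
1030 = 7 × 147 + 1, so there are 147 full weeks plus 1 extra day.
Each full week contributes one Thursday: 147 so far.
The 1 extra day is Monday — none qualify.
Total: 147 + 0 = 147.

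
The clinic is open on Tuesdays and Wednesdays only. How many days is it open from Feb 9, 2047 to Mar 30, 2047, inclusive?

Feb 9, 2047 is a Saturday.
The range spans 50 days (inclusive of both endpoints).
50 = 7 × 7 + 1, so there are 7 full weeks plus 1 extra day.
Each full week contributes 2 days from the set (Tue, Wed): 7 × 2 = 14.
The 1 extra day is Sat — none qualify.
Total: 14 + 0 = 14.

14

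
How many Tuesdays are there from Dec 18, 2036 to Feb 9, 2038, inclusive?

60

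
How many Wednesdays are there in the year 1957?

52

1957-01-01 is a Tuesday.
From 1957-01-01 to 1957-12-31 is 365 days inclusive.
365 = 7 × 52 + 1, so there are 52 full weeks plus 1 extra day.
Each full week contributes one Wednesday: 52 so far.
The 1 extra day is Tue — none qualify.
Total: 52 + 0 = 52.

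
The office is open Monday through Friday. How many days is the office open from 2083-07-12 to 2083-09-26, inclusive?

2083-07-12 is a Monday.
That's 77 days from start to end, counting both.
77 = 7 × 11, so the span is exactly 11 full weeks.
Each full week contributes 5 weekdays (Mon–Fri): 11 × 5 = 55.

55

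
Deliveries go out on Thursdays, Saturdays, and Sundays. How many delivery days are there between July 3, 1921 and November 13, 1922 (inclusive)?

July 3, 1921 is a Sunday.
The range spans 499 days (inclusive of both endpoints).
499 = 7 × 71 + 2, so there are 71 full weeks plus 2 extra days.
Each full week contributes 3 days from the set (Thu, Sat, Sun): 71 × 3 = 213.
The 2 extra days are Sunday, Monday — 1 of them qualifies.
Total: 213 + 1 = 214.

214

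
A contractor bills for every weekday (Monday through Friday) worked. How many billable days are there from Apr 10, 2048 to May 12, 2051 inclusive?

Apr 10, 2048 is a Friday.
That's 1128 days from start to end, counting both.
1128 = 7 × 161 + 1, so there are 161 full weeks plus 1 extra day.
Each full week contributes 5 weekdays (Mon–Fri): 161 × 5 = 805.
The 1 extra day is Fri — 1 of them qualifies.
Total: 805 + 1 = 806.

806 weekdays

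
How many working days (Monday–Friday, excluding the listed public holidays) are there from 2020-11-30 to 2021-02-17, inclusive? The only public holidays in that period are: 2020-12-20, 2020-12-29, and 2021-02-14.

57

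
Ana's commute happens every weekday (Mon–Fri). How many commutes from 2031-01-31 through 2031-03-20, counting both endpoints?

2031-01-31 is a Friday.
That's 49 days from start to end, counting both.
49 = 7 × 7, so the span is exactly 7 full weeks.
Each full week contributes 5 weekdays (Mon–Fri): 7 × 5 = 35.

35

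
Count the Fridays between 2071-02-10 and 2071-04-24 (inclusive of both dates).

11 Fridays

2071-02-10 is a Tuesday.
The range spans 74 days (inclusive of both endpoints).
74 = 7 × 10 + 4, so there are 10 full weeks plus 4 extra days.
Each full week contributes one Friday: 10 so far.
The 4 extra days are Tuesday, Wednesday, Thursday, Friday — 1 of them qualifies.
Total: 10 + 1 = 11.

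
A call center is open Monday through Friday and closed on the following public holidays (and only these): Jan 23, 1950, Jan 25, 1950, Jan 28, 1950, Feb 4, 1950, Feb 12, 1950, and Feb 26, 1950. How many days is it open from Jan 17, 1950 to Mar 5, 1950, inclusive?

Jan 17, 1950 is a Tuesday.
The range spans 48 days (inclusive of both endpoints).
48 = 7 × 6 + 6, so there are 6 full weeks plus 6 extra days.
Each full week contributes 5 weekdays (Mon–Fri): 6 × 5 = 30.
The 6 extra days are Tuesday, Wednesday, Thursday, Friday, Saturday, Sunday — 4 of them qualify.
Total: 30 + 4 = 34.
Holidays: Jan 23, 1950 (Mon); Jan 25, 1950 (Wed); Jan 28, 1950 (Sat); Feb 4, 1950 (Sat); Feb 12, 1950 (Sun); Feb 26, 1950 (Sun).
2 of the 6 holidays fall on weekdays; the rest are weekends and were already excluded.
Business days: 34 − 2 = 32.

32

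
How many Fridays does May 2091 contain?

4

2091-05-01 is a Tuesday.
The range spans 31 days (inclusive of both endpoints).
31 = 7 × 4 + 3, so there are 4 full weeks plus 3 extra days.
Each full week contributes one Friday: 4 so far.
The 3 extra days are Tue, Wed, Thu — none qualify.
Total: 4 + 0 = 4.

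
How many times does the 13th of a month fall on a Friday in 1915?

The 13th falls on a Friday when the month's 13th has weekday Fri.
Jan 13 is Wed; Feb 13 is Sat; Mar 13 is Sat; Apr 13 is Tue; May 13 is Thu; Jun 13 is Sun; Jul 13 is Tue; Aug 13 is Fri ✓; Sep 13 is Mon; Oct 13 is Wed; Nov 13 is Sat; Dec 13 is Mon.
Friday the 13ths: Aug.

1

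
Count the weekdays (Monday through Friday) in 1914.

Jan 1, 1914 is a Thursday.
From Jan 1, 1914 to Dec 31, 1914 is 365 days inclusive.
365 = 7 × 52 + 1, so there are 52 full weeks plus 1 extra day.
Each full week contributes 5 weekdays (Mon–Fri): 52 × 5 = 260.
The 1 extra day is Thu — 1 of them qualifies.
Total: 260 + 1 = 261.

261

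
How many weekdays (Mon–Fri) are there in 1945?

261

1945-01-01 is a Monday.
The range spans 365 days (inclusive of both endpoints).
365 = 7 × 52 + 1, so there are 52 full weeks plus 1 extra day.
Each full week contributes 5 weekdays (Mon–Fri): 52 × 5 = 260.
The 1 extra day is Mon — 1 of them qualifies.
Total: 260 + 1 = 261.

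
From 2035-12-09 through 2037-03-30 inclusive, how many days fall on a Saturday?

68 Saturdays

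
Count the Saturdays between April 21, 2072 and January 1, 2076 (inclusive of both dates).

193 Saturdays

April 21, 2072 is a Thursday.
From April 21, 2072 to January 1, 2076 is 1351 days inclusive.
1351 = 7 × 193, so the span is exactly 193 full weeks.
Each full week contributes one Saturday: 193 so far.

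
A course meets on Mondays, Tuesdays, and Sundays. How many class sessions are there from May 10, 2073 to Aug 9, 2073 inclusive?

39

May 10, 2073 is a Wednesday.
From May 10, 2073 to Aug 9, 2073 is 92 days inclusive.
92 = 7 × 13 + 1, so there are 13 full weeks plus 1 extra day.
Each full week contributes 3 days from the set (Mon, Tue, Sun): 13 × 3 = 39.
The 1 extra day is Wed — none qualify.
Total: 39 + 0 = 39.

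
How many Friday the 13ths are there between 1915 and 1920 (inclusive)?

9

Friday-the-13ths by year:
1915: Aug
1916: Oct
1917: Apr, Jul
1918: Sep, Dec
1919: Jun
1920: Feb, Aug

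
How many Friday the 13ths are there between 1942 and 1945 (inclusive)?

7

Friday-the-13ths by year:
1942: Feb, Mar, Nov
1943: Aug
1944: Oct
1945: Apr, Jul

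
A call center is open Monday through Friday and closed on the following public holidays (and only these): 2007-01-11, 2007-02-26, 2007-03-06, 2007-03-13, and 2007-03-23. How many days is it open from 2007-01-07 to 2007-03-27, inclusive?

52

2007-01-07 is a Sunday.
That's 80 days from start to end, counting both.
80 = 7 × 11 + 3, so there are 11 full weeks plus 3 extra days.
Each full week contributes 5 weekdays (Mon–Fri): 11 × 5 = 55.
The 3 extra days are Sun, Mon, Tue — 2 of them qualify.
Total: 55 + 2 = 57.
Holidays: 2007-01-11 (Thu); 2007-02-26 (Mon); 2007-03-06 (Tue); 2007-03-13 (Tue); 2007-03-23 (Fri).
All 5 holidays fall on weekdays, so subtract 5.
Business days: 57 − 5 = 52.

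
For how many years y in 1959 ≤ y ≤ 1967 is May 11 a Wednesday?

2

Day of week of May 11 in each year:
1959: Mon, 1960: Wed ✓, 1961: Thu, 1962: Fri, 1963: Sat, 1964: Mon, 1965: Tue, 1966: Wed ✓, 1967: Thu
Wednesdays: 1960, 1966.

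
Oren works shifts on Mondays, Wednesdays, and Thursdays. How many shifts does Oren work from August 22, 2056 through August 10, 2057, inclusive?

152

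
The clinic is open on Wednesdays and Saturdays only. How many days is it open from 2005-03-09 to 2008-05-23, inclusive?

335

2005-03-09 is a Wednesday.
From 2005-03-09 to 2008-05-23 is 1172 days inclusive.
1172 = 7 × 167 + 3, so there are 167 full weeks plus 3 extra days.
Each full week contributes 2 days from the set (Wed, Sat): 167 × 2 = 334.
The 3 extra days are Wednesday, Thursday, Friday — 1 of them qualifies.
Total: 334 + 1 = 335.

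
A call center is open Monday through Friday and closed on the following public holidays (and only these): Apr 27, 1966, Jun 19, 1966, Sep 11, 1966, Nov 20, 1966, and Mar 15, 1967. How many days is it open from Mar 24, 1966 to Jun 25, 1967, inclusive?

Mar 24, 1966 is a Thursday.
The range spans 459 days (inclusive of both endpoints).
459 = 7 × 65 + 4, so there are 65 full weeks plus 4 extra days.
Each full week contributes 5 weekdays (Mon–Fri): 65 × 5 = 325.
The 4 extra days are Thursday, Friday, Saturday, Sunday — 2 of them qualify.
Total: 325 + 2 = 327.
Holidays: Apr 27, 1966 (Wed); Jun 19, 1966 (Sun); Sep 11, 1966 (Sun); Nov 20, 1966 (Sun); Mar 15, 1967 (Wed).
2 of the 5 holidays fall on weekdays; the rest are weekends and were already excluded.
Business days: 327 − 2 = 325.

325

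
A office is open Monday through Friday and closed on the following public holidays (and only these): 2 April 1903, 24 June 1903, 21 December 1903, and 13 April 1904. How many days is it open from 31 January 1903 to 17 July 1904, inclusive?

31 January 1903 is a Saturday.
The range spans 534 days (inclusive of both endpoints).
534 = 7 × 76 + 2, so there are 76 full weeks plus 2 extra days.
Each full week contributes 5 weekdays (Mon–Fri): 76 × 5 = 380.
The 2 extra days are Sat, Sun — none qualify.
Total: 380 + 0 = 380.
Holidays: 2 April 1903 (Thu); 24 June 1903 (Wed); 21 December 1903 (Mon); 13 April 1904 (Wed).
All 4 holidays fall on weekdays, so subtract 4.
Business days: 380 − 4 = 376.

376 working days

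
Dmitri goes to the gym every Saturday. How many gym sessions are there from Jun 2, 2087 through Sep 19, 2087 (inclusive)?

Jun 2, 2087 is a Monday.
From Jun 2, 2087 to Sep 19, 2087 is 110 days inclusive.
110 = 7 × 15 + 5, so there are 15 full weeks plus 5 extra days.
Each full week contributes one Saturday: 15 so far.
The 5 extra days are Monday, Tuesday, Wednesday, Thursday, Friday — none qualify.
Total: 15 + 0 = 15.

15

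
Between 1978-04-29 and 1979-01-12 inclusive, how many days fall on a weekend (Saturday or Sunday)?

74

1978-04-29 is a Saturday.
The range spans 259 days (inclusive of both endpoints).
259 = 7 × 37, so the span is exactly 37 full weeks.
Each full week contributes 2 weekend days (Sat, Sun): 37 × 2 = 74.
Total: 74.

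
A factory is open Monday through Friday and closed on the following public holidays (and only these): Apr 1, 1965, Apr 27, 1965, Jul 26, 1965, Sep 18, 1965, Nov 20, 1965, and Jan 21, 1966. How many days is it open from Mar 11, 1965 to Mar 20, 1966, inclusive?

263 business days

Mar 11, 1965 is a Thursday.
From Mar 11, 1965 to Mar 20, 1966 is 375 days inclusive.
375 = 7 × 53 + 4, so there are 53 full weeks plus 4 extra days.
Each full week contributes 5 weekdays (Mon–Fri): 53 × 5 = 265.
The 4 extra days are Thu, Fri, Sat, Sun — 2 of them qualify.
Total: 265 + 2 = 267.
Holidays: Apr 1, 1965 (Thu); Apr 27, 1965 (Tue); Jul 26, 1965 (Mon); Sep 18, 1965 (Sat); Nov 20, 1965 (Sat); Jan 21, 1966 (Fri).
4 of the 6 holidays fall on weekdays; the rest are weekends and were already excluded.
Business days: 267 − 4 = 263.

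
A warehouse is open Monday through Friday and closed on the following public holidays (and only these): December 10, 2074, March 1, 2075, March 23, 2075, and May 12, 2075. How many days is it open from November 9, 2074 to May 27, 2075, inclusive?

November 9, 2074 is a Friday.
The range spans 200 days (inclusive of both endpoints).
200 = 7 × 28 + 4, so there are 28 full weeks plus 4 extra days.
Each full week contributes 5 weekdays (Mon–Fri): 28 × 5 = 140.
The 4 extra days are Fri, Sat, Sun, Mon — 2 of them qualify.
Total: 140 + 2 = 142.
Holidays: December 10, 2074 (Mon); March 1, 2075 (Fri); March 23, 2075 (Sat); May 12, 2075 (Sun).
2 of the 4 holidays fall on weekdays; the rest are weekends and were already excluded.
Business days: 142 − 2 = 140.

140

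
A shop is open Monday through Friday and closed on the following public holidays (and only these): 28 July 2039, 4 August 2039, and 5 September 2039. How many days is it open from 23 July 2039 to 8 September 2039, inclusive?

31 working days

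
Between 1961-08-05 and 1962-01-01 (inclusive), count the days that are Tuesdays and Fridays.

42

1961-08-05 is a Saturday.
From 1961-08-05 to 1962-01-01 is 150 days inclusive.
150 = 7 × 21 + 3, so there are 21 full weeks plus 3 extra days.
Each full week contributes 2 days from the set (Tue, Fri): 21 × 2 = 42.
The 3 extra days are Saturday, Sunday, Monday — none qualify.
Total: 42 + 0 = 42.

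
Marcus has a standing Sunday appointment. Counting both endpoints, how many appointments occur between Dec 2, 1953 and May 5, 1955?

74

Dec 2, 1953 is a Wednesday.
From Dec 2, 1953 to May 5, 1955 is 520 days inclusive.
520 = 7 × 74 + 2, so there are 74 full weeks plus 2 extra days.
Each full week contributes one Sunday: 74 so far.
The 2 extra days are Wednesday, Thursday — none qualify.
Total: 74 + 0 = 74.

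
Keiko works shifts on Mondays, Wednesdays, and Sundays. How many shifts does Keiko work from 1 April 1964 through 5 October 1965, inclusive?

237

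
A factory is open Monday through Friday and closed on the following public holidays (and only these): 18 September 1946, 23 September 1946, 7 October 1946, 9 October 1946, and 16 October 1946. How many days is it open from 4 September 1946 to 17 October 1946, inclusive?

27 working days

4 September 1946 is a Wednesday.
From 4 September 1946 to 17 October 1946 is 44 days inclusive.
44 = 7 × 6 + 2, so there are 6 full weeks plus 2 extra days.
Each full week contributes 5 weekdays (Mon–Fri): 6 × 5 = 30.
The 2 extra days are Wednesday, Thursday — 2 of them qualify.
Total: 30 + 2 = 32.
Holidays: 18 September 1946 (Wed); 23 September 1946 (Mon); 7 October 1946 (Mon); 9 October 1946 (Wed); 16 October 1946 (Wed).
All 5 holidays fall on weekdays, so subtract 5.
Business days: 32 − 5 = 27.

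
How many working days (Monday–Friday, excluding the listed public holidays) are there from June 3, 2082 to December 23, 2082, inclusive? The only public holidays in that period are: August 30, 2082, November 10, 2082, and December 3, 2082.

144 working days

June 3, 2082 is a Wednesday.
From June 3, 2082 to December 23, 2082 is 204 days inclusive.
204 = 7 × 29 + 1, so there are 29 full weeks plus 1 extra day.
Each full week contributes 5 weekdays (Mon–Fri): 29 × 5 = 145.
The 1 extra day is Wed — 1 of them qualifies.
Total: 145 + 1 = 146.
Holidays: August 30, 2082 (Sun); November 10, 2082 (Tue); December 3, 2082 (Thu).
2 of the 3 holidays fall on weekdays; the rest are weekends and were already excluded.
Business days: 146 − 2 = 144.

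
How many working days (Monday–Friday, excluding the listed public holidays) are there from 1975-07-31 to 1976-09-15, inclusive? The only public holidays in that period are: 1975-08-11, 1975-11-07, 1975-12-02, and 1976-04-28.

1975-07-31 is a Thursday.
From 1975-07-31 to 1976-09-15 is 413 days inclusive.
413 = 7 × 59, so the span is exactly 59 full weeks.
Each full week contributes 5 weekdays (Mon–Fri): 59 × 5 = 295.
Total: 295.
Holidays: 1975-08-11 (Mon); 1975-11-07 (Fri); 1975-12-02 (Tue); 1976-04-28 (Wed).
All 4 holidays fall on weekdays, so subtract 4.
Business days: 295 − 4 = 291.

291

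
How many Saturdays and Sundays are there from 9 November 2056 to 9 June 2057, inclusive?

61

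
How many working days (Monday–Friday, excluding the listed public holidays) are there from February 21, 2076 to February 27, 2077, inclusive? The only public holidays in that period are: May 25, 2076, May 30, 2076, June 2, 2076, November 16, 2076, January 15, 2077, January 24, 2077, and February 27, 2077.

February 21, 2076 is a Friday.
From February 21, 2076 to February 27, 2077 is 373 days inclusive.
373 = 7 × 53 + 2, so there are 53 full weeks plus 2 extra days.
Each full week contributes 5 weekdays (Mon–Fri): 53 × 5 = 265.
The 2 extra days are Fri, Sat — 1 of them qualifies.
Total: 265 + 1 = 266.
Holidays: May 25, 2076 (Mon); May 30, 2076 (Sat); June 2, 2076 (Tue); November 16, 2076 (Mon); January 15, 2077 (Fri); January 24, 2077 (Sun); February 27, 2077 (Sat).
4 of the 7 holidays fall on weekdays; the rest are weekends and were already excluded.
Business days: 266 − 4 = 262.

262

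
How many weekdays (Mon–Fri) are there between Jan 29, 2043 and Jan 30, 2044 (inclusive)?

Jan 29, 2043 is a Thursday.
From Jan 29, 2043 to Jan 30, 2044 is 367 days inclusive.
367 = 7 × 52 + 3, so there are 52 full weeks plus 3 extra days.
Each full week contributes 5 weekdays (Mon–Fri): 52 × 5 = 260.
The 3 extra days are Thu, Fri, Sat — 2 of them qualify.
Total: 260 + 2 = 262.

262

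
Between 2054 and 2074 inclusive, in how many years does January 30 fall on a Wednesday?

Day of week of January 30 in each year:
2054: Fri, 2055: Sat, 2056: Sun, 2057: Tue, 2058: Wed ✓, 2059: Thu, 2060: Fri, 2061: Sun, 2062: Mon, 2063: Tue, 2064: Wed ✓, 2065: Fri, 2066: Sat, 2067: Sun, 2068: Mon, 2069: Wed ✓, 2070: Thu, 2071: Fri, 2072: Sat, 2073: Mon, 2074: Tue
Wednesdays: 2058, 2064, 2069.

3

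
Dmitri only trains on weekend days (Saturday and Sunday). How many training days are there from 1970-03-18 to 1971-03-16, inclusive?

104

1970-03-18 is a Wednesday.
That's 364 days from start to end, counting both.
364 = 7 × 52, so the span is exactly 52 full weeks.
Each full week contributes 2 weekend days (Sat, Sun): 52 × 2 = 104.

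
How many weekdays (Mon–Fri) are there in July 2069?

1 July 2069 is a Monday.
That's 31 days from start to end, counting both.
31 = 7 × 4 + 3, so there are 4 full weeks plus 3 extra days.
Each full week contributes 5 weekdays (Mon–Fri): 4 × 5 = 20.
The 3 extra days are Mon, Tue, Wed — 3 of them qualify.
Total: 20 + 3 = 23.

23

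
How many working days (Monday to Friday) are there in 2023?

260 weekdays

2023-01-01 is a Sunday.
From 2023-01-01 to 2023-12-31 is 365 days inclusive.
365 = 7 × 52 + 1, so there are 52 full weeks plus 1 extra day.
Each full week contributes 5 weekdays (Mon–Fri): 52 × 5 = 260.
The 1 extra day is Sunday — none qualify.
Total: 260 + 0 = 260.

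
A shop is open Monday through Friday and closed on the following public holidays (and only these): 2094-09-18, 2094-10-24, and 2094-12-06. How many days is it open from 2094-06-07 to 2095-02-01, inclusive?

171

2094-06-07 is a Monday.
The range spans 240 days (inclusive of both endpoints).
240 = 7 × 34 + 2, so there are 34 full weeks plus 2 extra days.
Each full week contributes 5 weekdays (Mon–Fri): 34 × 5 = 170.
The 2 extra days are Mon, Tue — 2 of them qualify.
Total: 170 + 2 = 172.
Holidays: 2094-09-18 (Sat); 2094-10-24 (Sun); 2094-12-06 (Mon).
1 of the 3 holidays fall on weekdays; the rest are weekends and were already excluded.
Business days: 172 − 1 = 171.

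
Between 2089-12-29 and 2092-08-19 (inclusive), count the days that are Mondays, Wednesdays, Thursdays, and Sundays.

551

2089-12-29 is a Thursday.
That's 965 days from start to end, counting both.
965 = 7 × 137 + 6, so there are 137 full weeks plus 6 extra days.
Each full week contributes 4 days from the set (Mon, Wed, Thu, Sun): 137 × 4 = 548.
The 6 extra days are Thursday, Friday, Saturday, Sunday, Monday, Tuesday — 3 of them qualify.
Total: 548 + 3 = 551.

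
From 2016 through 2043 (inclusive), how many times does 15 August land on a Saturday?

4

Day of week of August 15 in each year:
2016: Mon, 2017: Tue, 2018: Wed, 2019: Thu, 2020: Sat ✓, 2021: Sun, 2022: Mon, 2023: Tue, 2024: Thu, 2025: Fri, 2026: Sat ✓, 2027: Sun, 2028: Tue, 2029: Wed, 2030: Thu, 2031: Fri, 2032: Sun, 2033: Mon, 2034: Tue, 2035: Wed, 2036: Fri, 2037: Sat ✓, 2038: Sun, 2039: Mon, 2040: Wed, 2041: Thu, 2042: Fri, 2043: Sat ✓
Saturdays: 2020, 2026, 2037, 2043.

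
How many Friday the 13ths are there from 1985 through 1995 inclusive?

19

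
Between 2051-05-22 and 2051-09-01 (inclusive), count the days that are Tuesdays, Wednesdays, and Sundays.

44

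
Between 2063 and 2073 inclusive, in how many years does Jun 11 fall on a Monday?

Day of week of June 11 in each year:
2063: Mon ✓, 2064: Wed, 2065: Thu, 2066: Fri, 2067: Sat, 2068: Mon ✓, 2069: Tue, 2070: Wed, 2071: Thu, 2072: Sat, 2073: Sun
Mondays: 2063, 2068.

2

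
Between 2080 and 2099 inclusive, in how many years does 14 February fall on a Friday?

3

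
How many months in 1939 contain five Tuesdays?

4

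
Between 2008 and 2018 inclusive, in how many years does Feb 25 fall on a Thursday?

Day of week of February 25 in each year:
2008: Mon, 2009: Wed, 2010: Thu ✓, 2011: Fri, 2012: Sat, 2013: Mon, 2014: Tue, 2015: Wed, 2016: Thu ✓, 2017: Sat, 2018: Sun
Thursdays: 2010, 2016.

2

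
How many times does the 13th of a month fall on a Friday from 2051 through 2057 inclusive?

Friday-the-13ths by year:
2051: Jan, Oct
2052: Sep, Dec
2053: Jun
2054: Feb, Mar, Nov
2055: Aug
2056: Oct
2057: Apr, Jul

12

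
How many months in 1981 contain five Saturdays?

A month has five Saturdays exactly when Saturday falls within its first (length − 28) days.
Jan: 31 days, starts Thu → 5 of Thu, Fri, Sat ✓
Feb: 28 days, starts Sun → 5 of (none)
Mar: 31 days, starts Sun → 5 of Sun, Mon, Tue
Apr: 30 days, starts Wed → 5 of Wed, Thu
May: 31 days, starts Fri → 5 of Fri, Sat, Sun ✓
Jun: 30 days, starts Mon → 5 of Mon, Tue
Jul: 31 days, starts Wed → 5 of Wed, Thu, Fri
Aug: 31 days, starts Sat → 5 of Sat, Sun, Mon ✓
Sep: 30 days, starts Tue → 5 of Tue, Wed
Oct: 31 days, starts Thu → 5 of Thu, Fri, Sat ✓
Nov: 30 days, starts Sun → 5 of Sun, Mon
Dec: 31 days, starts Tue → 5 of Tue, Wed, Thu
Months with five Saturdays: Jan, May, Aug, Oct.

4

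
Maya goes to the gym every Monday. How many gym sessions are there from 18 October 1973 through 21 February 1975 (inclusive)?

70 Mondays

18 October 1973 is a Thursday.
From 18 October 1973 to 21 February 1975 is 492 days inclusive.
492 = 7 × 70 + 2, so there are 70 full weeks plus 2 extra days.
Each full week contributes one Monday: 70 so far.
The 2 extra days are Thu, Fri — none qualify.
Total: 70 + 0 = 70.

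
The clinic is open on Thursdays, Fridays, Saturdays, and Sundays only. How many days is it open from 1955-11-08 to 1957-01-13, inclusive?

248

1955-11-08 is a Tuesday.
From 1955-11-08 to 1957-01-13 is 433 days inclusive.
433 = 7 × 61 + 6, so there are 61 full weeks plus 6 extra days.
Each full week contributes 4 days from the set (Thu, Fri, Sat, Sun): 61 × 4 = 244.
The 6 extra days are Tue, Wed, Thu, Fri, Sat, Sun — 4 of them qualify.
Total: 244 + 4 = 248.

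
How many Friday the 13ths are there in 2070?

1

The 13th falls on a Friday when the month's 13th has weekday Fri.
Jan 13 is Mon; Feb 13 is Thu; Mar 13 is Thu; Apr 13 is Sun; May 13 is Tue; Jun 13 is Fri ✓; Jul 13 is Sun; Aug 13 is Wed; Sep 13 is Sat; Oct 13 is Mon; Nov 13 is Thu; Dec 13 is Sat.
Friday the 13ths: Jun.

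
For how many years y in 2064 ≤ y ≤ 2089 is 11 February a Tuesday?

4

Day of week of February 11 in each year:
2064: Mon, 2065: Wed, 2066: Thu, 2067: Fri, 2068: Sat, 2069: Mon, 2070: Tue ✓, 2071: Wed, 2072: Thu, 2073: Sat, 2074: Sun, 2075: Mon, 2076: Tue ✓, 2077: Thu, 2078: Fri, 2079: Sat, 2080: Sun, 2081: Tue ✓, 2082: Wed, 2083: Thu, 2084: Fri, 2085: Sun, 2086: Mon, 2087: Tue ✓, 2088: Wed, 2089: Fri
Tuesdays: 2070, 2076, 2081, 2087.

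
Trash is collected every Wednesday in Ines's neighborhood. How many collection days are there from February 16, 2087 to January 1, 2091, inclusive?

202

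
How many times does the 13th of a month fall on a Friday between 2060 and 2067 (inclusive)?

13

Friday-the-13ths by year:
2060: Feb, Aug
2061: May
2062: Jan, Oct
2063: Apr, Jul
2064: Jun
2065: Feb, Mar, Nov
2066: Aug
2067: May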